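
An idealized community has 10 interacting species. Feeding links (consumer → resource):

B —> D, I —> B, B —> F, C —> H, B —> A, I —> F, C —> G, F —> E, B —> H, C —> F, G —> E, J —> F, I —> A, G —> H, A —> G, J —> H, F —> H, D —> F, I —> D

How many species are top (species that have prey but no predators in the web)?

3

Top species (has prey, but nothing eats it): J, C, I.
Count: 3.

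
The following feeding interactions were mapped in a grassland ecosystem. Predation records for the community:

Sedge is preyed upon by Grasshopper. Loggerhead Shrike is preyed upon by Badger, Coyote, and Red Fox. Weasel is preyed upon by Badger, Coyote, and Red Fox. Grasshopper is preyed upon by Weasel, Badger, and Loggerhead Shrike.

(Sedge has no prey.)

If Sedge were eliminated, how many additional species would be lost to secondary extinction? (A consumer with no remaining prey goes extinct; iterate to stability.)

Remove Sedge.
Round 1: Grasshopper (all prey gone) → extinct.
Round 2: Loggerhead Shrike (all prey gone), Weasel (all prey gone) → extinct.
Round 3: Red Fox (all prey gone), Badger (all prey gone), Coyote (all prey gone) → extinct.
No further losses. Total secondary extinctions: 6.

6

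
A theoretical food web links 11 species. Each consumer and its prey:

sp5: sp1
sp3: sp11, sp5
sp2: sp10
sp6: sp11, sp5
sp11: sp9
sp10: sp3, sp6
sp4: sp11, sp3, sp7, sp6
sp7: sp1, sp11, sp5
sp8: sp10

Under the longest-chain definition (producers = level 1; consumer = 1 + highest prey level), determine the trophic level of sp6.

Trophic level 3

sp9 is a producer → level 1.
sp11 eats sp9 → level 2.
sp6 eats sp11 (level 2); other prey at levels: sp5 2 → level 3.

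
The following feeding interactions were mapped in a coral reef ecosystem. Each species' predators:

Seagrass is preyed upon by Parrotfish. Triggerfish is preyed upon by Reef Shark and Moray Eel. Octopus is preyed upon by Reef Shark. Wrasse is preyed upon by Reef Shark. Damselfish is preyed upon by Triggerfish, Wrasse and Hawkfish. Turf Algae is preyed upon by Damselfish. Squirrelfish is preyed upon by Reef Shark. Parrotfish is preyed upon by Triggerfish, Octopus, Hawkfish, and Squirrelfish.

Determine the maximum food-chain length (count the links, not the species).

3 links

One longest chain: Seagrass → Parrotfish → Squirrelfish → Reef Shark.
It has 4 species and 3 links.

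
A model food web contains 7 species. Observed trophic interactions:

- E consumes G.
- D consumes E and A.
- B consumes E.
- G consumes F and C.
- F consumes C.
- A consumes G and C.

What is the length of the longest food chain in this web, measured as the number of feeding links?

One longest chain: C → F → G → E → B.
It has 5 species and 4 links.

4 links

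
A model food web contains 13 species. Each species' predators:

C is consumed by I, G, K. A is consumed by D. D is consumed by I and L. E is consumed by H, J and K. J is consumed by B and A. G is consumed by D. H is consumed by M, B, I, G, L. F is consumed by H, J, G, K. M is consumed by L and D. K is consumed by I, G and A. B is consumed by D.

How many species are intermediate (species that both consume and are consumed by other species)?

8

Intermediate species (has both prey and predators): K, H, J, B, A, M, G, D.
Count: 8.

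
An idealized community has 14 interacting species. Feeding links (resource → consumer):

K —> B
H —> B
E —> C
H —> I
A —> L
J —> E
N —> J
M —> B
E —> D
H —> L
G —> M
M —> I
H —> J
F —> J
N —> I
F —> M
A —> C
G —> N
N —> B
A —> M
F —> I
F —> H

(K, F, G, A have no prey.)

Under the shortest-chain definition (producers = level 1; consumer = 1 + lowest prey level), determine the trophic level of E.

Trophic level 3

F is a producer → level 1.
J eats F → level 2.
E eats J → level 3.
No prey of E is below level 2, so 3 is the minimum.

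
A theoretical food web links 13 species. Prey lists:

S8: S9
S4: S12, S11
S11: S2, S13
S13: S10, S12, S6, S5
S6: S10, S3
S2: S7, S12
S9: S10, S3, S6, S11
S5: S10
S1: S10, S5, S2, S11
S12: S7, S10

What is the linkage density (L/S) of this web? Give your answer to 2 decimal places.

There are L = 24 links among S = 13 species.
L/S = 24/13 = 1.8462 ≈ 1.85.

L/S = 1.85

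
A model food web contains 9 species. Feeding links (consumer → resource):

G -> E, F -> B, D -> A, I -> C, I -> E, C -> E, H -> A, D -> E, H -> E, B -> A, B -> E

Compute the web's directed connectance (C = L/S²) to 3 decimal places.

The web has S = 9 species and L = 11 feeding links.
C = L / S² = 11 / 81 = 0.1358 ≈ 0.136.

C = 0.136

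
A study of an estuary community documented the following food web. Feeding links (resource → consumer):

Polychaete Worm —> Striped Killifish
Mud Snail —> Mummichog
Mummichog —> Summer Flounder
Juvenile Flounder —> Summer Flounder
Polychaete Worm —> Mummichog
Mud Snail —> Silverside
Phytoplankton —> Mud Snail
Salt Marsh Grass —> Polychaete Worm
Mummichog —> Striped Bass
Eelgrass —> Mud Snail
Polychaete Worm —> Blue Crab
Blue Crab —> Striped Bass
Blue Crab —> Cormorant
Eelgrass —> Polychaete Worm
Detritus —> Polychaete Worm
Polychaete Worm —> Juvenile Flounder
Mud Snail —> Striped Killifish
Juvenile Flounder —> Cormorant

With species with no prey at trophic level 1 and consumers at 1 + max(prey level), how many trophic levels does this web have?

Basal resources (level 1): Phytoplankton, Salt Marsh Grass, Detritus, Eelgrass.
Salt Marsh Grass → Polychaete Worm → Juvenile Flounder → Summer Flounder gives Summer Flounder level 4.
No species has a prey at level 4, so no species reaches level 5.

4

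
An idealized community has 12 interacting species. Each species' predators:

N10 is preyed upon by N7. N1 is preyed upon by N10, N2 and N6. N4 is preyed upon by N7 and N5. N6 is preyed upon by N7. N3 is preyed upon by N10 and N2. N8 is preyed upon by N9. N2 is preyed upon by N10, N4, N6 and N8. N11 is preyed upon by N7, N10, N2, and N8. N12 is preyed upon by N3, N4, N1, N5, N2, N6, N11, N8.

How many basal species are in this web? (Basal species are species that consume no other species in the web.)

Basal species (no prey listed): N12.
Count: 1.

1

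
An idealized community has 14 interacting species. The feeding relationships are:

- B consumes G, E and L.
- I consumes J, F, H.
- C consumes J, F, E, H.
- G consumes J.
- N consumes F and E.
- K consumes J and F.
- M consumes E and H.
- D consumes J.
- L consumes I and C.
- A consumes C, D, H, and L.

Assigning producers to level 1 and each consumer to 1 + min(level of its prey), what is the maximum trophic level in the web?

3

Producers (level 1): F, E, J, H.
Following each consumer down to its lowest-level prey: F → C → L (levels 1 through 3).
All prey of L (C 2, I 2) are at level 2 or above, so L is at level 1 + 2 = 3.
Every consumer has at least one prey at level 2 or below, so none exceeds level 3.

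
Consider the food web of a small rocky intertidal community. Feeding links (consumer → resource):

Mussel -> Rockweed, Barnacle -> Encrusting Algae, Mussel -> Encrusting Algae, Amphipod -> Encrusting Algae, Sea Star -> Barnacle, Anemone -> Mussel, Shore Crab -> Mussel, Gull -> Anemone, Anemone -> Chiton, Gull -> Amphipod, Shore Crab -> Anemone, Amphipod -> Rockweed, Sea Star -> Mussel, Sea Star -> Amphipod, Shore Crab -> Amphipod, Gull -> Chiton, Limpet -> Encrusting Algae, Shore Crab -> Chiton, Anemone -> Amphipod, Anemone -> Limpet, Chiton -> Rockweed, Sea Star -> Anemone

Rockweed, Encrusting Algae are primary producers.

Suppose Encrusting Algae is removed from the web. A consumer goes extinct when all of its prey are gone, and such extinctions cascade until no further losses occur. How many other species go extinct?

2

Remove Encrusting Algae.
Round 1: Limpet (all prey gone), Barnacle (all prey gone) → extinct.
No further losses. Total secondary extinctions: 2.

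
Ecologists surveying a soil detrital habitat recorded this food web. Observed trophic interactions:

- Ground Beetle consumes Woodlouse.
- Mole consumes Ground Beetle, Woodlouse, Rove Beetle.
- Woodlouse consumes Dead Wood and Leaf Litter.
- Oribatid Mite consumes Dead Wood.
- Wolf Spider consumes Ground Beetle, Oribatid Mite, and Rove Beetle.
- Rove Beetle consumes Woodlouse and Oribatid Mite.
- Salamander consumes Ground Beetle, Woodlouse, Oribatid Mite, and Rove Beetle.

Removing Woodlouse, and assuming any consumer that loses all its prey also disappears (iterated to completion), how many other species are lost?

1

Remove Woodlouse.
Round 1: Ground Beetle (all prey gone) → extinct.
No further losses. Total secondary extinctions: 1.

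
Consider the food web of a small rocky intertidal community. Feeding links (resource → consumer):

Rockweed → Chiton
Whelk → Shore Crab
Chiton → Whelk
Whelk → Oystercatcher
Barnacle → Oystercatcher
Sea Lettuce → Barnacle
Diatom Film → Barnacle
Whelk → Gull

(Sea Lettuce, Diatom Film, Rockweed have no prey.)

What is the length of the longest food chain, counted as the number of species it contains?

One longest chain: Rockweed → Chiton → Whelk → Shore Crab.
It has 4 species and 3 links.

4 species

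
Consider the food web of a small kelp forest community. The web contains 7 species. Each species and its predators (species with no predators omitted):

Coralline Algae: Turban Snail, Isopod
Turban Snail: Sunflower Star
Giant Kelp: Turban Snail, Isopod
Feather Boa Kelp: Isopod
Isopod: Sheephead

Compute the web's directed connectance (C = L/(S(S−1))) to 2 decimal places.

C = 0.17

The web has S = 7 species and L = 7 feeding links.
C = L / (S(S−1)) = 7 / 42 = 0.1667 ≈ 0.17.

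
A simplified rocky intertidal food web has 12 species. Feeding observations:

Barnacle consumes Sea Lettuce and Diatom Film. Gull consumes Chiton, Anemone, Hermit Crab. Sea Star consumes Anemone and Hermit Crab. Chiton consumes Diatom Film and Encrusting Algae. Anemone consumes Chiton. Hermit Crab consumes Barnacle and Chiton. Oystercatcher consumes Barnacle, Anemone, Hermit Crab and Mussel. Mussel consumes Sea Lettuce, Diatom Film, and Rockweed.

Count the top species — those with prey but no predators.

Top species (has prey, but nothing eats it): Gull, Sea Star, Oystercatcher.
Count: 3.

3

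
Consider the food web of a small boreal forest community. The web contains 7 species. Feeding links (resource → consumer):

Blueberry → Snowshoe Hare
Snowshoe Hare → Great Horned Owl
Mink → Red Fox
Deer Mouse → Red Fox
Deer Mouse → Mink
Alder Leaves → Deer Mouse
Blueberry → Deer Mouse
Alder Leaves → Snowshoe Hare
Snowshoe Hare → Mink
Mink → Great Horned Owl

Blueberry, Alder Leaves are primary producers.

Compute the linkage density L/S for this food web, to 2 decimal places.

L/S = 1.43

There are L = 10 links among S = 7 species.
L/S = 10/7 = 1.4286 ≈ 1.43.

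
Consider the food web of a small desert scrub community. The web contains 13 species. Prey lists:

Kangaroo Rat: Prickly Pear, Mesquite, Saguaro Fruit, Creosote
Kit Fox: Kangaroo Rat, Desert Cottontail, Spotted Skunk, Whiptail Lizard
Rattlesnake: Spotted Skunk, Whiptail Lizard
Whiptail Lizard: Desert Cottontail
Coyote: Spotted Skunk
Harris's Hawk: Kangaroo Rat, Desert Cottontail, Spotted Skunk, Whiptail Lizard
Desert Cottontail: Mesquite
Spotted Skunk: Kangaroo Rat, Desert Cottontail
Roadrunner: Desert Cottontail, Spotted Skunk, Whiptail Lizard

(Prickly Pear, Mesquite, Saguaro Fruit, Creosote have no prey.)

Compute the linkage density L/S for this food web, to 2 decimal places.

L/S = 1.69

There are L = 22 links among S = 13 species.
L/S = 22/13 = 1.6923 ≈ 1.69.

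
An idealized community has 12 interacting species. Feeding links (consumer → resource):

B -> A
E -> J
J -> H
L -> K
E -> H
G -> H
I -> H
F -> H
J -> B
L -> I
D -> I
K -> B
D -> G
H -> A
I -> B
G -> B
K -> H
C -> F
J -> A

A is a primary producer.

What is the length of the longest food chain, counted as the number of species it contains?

One longest chain: A → B → J → E.
It has 4 species and 3 links.

4 species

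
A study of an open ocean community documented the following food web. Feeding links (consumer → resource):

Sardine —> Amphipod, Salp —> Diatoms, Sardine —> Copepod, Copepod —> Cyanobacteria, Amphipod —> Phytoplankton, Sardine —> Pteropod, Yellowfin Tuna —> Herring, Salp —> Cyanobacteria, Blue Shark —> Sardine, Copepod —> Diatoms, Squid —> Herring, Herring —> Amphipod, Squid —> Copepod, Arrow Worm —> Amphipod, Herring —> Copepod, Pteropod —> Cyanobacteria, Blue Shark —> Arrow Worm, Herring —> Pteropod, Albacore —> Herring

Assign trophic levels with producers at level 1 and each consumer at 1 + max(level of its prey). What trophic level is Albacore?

Trophic level 4

Cyanobacteria is a producer → level 1.
Copepod eats Cyanobacteria (level 1); other prey at levels: Diatoms 1 → level 2.
Herring eats Copepod (level 2); other prey at levels: Pteropod 2, Amphipod 2 → level 3.
Albacore eats Herring → level 4.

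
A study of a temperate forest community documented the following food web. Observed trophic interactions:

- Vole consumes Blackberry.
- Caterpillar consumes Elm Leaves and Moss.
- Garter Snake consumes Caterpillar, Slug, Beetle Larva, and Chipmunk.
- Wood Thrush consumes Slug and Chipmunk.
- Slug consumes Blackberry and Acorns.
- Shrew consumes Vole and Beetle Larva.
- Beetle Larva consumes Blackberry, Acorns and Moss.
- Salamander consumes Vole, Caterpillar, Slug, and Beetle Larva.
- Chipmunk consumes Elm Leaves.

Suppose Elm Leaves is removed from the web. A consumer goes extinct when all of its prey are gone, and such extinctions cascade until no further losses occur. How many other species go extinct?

1

Remove Elm Leaves.
Round 1: Chipmunk (all prey gone) → extinct.
No further losses. Total secondary extinctions: 1.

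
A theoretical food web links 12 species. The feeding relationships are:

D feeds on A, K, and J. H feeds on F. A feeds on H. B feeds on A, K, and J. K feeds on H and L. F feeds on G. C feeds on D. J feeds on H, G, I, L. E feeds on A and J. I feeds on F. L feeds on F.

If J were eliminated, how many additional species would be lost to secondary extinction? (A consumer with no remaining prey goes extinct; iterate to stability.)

0

Remove J.
Every predator of it retains at least one other prey: B still has K, A; E still has A; D still has K, A.
No consumer loses all prey, so no secondary extinctions occur.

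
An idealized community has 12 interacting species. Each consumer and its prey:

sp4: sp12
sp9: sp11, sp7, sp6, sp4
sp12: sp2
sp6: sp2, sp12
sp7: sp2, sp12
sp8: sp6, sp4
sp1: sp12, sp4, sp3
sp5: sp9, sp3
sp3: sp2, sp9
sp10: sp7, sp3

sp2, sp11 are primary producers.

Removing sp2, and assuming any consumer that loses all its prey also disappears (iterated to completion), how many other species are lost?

Remove sp2.
Round 1: sp12 (all prey gone) → extinct.
Round 2: sp7 (all prey gone), sp6 (all prey gone), sp4 (all prey gone) → extinct.
Round 3: sp8 (all prey gone) → extinct.
No further losses. Total secondary extinctions: 5.

5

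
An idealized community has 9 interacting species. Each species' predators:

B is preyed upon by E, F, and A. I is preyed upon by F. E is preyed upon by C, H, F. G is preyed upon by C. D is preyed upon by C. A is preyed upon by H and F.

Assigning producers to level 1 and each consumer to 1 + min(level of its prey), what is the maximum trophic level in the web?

Producers (level 1): B, I, D, G.
Following each consumer down to its lowest-level prey: B → A → H (levels 1 through 3).
All prey of H (A 2, E 2) are at level 2 or above, so H is at level 1 + 2 = 3.
Every consumer has at least one prey at level 2 or below, so none exceeds level 3.

3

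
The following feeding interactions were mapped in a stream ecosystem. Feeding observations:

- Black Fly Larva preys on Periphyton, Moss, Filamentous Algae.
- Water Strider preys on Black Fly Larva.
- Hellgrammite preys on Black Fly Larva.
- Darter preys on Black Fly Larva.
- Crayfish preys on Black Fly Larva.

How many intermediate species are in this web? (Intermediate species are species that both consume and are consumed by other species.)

Intermediate species (has both prey and predators): Black Fly Larva.
Count: 1.

1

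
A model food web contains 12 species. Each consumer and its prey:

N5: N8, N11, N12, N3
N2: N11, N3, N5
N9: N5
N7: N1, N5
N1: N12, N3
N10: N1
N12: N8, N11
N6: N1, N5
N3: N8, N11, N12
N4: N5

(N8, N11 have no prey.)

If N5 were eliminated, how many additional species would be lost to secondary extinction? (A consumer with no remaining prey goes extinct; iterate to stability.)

Remove N5.
Round 1: N9 (all prey gone), N4 (all prey gone) → extinct.
No further losses. Total secondary extinctions: 2.

2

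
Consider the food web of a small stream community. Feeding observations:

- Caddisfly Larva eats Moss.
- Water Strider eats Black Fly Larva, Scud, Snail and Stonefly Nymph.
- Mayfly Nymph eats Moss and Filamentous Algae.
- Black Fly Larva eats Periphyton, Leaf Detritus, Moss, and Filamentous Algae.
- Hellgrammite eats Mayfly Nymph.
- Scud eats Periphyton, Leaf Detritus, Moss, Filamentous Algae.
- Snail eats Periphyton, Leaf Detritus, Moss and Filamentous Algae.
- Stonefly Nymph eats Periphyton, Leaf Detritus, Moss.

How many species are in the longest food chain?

One longest chain: Moss → Stonefly Nymph → Water Strider.
It has 3 species and 2 links.

3 species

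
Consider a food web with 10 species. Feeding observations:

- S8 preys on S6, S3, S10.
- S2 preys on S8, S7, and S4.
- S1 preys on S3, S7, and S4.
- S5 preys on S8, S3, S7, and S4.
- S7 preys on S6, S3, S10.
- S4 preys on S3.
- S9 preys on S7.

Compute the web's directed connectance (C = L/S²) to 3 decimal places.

C = 0.180

The web has S = 10 species and L = 18 feeding links.
C = L / S² = 18 / 100 = 0.1800 ≈ 0.180.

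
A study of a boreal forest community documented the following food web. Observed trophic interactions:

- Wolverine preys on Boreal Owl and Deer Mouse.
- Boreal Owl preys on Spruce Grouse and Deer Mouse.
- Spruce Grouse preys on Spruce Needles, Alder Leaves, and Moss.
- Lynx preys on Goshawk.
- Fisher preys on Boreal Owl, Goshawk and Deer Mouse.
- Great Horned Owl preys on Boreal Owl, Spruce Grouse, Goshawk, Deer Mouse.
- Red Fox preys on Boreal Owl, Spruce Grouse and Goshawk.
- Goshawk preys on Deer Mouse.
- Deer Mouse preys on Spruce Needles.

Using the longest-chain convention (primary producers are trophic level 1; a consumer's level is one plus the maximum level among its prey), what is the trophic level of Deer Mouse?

Spruce Needles is a producer → level 1.
Deer Mouse eats Spruce Needles → level 2.

Trophic level 2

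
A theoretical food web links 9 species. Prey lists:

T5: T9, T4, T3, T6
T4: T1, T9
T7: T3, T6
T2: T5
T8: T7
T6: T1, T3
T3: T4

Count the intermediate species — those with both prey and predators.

Intermediate species (has both prey and predators): T4, T3, T6, T7, T5.
Count: 5.

5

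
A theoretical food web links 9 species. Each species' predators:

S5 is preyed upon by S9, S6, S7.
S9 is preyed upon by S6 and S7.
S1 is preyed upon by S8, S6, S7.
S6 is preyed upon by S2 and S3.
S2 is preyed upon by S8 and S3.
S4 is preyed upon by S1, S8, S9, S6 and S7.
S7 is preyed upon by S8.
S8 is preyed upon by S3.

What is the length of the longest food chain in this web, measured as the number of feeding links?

One longest chain: S4 → S9 → S6 → S2 → S8 → S3.
It has 6 species and 5 links.

5 links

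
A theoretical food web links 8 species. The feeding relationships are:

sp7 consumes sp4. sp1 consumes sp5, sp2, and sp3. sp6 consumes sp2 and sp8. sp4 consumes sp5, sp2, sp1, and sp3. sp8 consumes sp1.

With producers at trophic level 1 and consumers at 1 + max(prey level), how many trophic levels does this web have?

4

Producers (level 1): sp3, sp5, sp2.
sp3 → sp1 → sp4 → sp7 gives sp7 level 4.
No species has a prey at level 4, so no species reaches level 5.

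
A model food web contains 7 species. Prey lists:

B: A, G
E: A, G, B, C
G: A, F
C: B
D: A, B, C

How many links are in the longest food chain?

One longest chain: A → G → B → C → E.
It has 5 species and 4 links.

4 links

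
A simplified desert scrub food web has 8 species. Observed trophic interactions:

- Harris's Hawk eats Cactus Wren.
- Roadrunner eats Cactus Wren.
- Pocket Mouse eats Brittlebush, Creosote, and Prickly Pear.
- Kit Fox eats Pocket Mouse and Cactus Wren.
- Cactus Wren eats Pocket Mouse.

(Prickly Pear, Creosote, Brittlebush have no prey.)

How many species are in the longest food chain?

One longest chain: Prickly Pear → Pocket Mouse → Cactus Wren → Kit Fox.
It has 4 species and 3 links.

4 species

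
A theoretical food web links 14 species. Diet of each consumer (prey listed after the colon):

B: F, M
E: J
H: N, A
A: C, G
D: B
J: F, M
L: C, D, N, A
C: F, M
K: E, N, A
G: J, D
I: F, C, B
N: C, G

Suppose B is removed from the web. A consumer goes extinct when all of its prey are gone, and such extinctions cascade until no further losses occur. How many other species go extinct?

Remove B.
Round 1: D (all prey gone) → extinct.
No further losses. Total secondary extinctions: 1.

1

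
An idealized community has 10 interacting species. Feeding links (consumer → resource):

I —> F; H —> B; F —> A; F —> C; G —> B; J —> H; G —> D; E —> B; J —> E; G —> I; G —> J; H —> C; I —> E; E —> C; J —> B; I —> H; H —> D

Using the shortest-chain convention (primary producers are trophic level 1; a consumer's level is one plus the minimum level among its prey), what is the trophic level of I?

Trophic level 3

B is a producer → level 1.
E eats B → level 2.
I eats E → level 3.
No prey of I is below level 2, so 3 is the minimum.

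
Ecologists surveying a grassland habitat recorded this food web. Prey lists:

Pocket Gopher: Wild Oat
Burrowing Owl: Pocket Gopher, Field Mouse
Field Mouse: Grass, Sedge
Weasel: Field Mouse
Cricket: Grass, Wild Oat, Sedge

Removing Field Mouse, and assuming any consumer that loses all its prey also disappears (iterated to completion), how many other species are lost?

1

Remove Field Mouse.
Round 1: Weasel (all prey gone) → extinct.
No further losses. Total secondary extinctions: 1.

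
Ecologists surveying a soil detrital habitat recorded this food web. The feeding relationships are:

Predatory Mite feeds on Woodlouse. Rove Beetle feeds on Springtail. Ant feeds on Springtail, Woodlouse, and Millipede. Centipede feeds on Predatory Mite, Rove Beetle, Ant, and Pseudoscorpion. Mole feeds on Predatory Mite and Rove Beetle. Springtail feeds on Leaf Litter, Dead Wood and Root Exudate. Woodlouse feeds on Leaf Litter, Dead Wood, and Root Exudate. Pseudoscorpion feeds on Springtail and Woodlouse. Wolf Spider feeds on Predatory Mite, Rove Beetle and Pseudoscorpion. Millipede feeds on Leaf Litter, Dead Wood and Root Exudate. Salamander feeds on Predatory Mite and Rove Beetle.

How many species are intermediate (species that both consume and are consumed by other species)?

7

Intermediate species (has both prey and predators): Woodlouse, Springtail, Millipede, Pseudoscorpion, Rove Beetle, Ant, Predatory Mite.
Count: 7.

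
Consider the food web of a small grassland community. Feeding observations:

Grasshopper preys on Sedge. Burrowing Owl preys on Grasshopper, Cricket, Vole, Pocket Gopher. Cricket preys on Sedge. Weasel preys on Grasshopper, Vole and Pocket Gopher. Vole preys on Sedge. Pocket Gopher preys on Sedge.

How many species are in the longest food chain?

One longest chain: Sedge → Pocket Gopher → Weasel.
It has 3 species and 2 links.

3 species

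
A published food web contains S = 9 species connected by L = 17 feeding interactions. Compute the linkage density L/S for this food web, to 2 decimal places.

L/S = 1.89

There are L = 17 links among S = 9 species.
L/S = 17/9 = 1.8889 ≈ 1.89.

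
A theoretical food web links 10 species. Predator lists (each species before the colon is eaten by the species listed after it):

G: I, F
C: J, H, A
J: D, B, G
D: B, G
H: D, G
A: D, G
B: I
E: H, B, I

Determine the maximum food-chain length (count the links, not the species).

One longest chain: C → J → D → B → I.
It has 5 species and 4 links.

4 links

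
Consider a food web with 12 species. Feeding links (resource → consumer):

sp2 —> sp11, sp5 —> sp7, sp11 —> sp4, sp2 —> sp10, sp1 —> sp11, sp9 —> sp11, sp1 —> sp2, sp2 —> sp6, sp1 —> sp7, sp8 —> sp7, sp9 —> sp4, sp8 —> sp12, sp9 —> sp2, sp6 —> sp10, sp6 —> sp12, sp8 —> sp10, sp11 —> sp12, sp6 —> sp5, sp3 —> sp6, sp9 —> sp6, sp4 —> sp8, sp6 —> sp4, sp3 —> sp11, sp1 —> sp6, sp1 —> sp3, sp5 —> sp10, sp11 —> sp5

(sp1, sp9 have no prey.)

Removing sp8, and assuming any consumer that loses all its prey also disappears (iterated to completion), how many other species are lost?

Remove sp8.
Every predator of it retains at least one other prey: sp7 still has sp1, sp5; sp12 still has sp6, sp11; sp10 still has sp2, sp6, sp5.
No consumer loses all prey, so no secondary extinctions occur.

0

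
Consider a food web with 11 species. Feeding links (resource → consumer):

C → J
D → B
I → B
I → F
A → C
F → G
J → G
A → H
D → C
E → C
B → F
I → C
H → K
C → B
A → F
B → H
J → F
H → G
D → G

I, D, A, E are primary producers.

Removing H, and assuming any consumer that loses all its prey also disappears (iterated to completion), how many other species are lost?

Remove H.
Round 1: K (all prey gone) → extinct.
No further losses. Total secondary extinctions: 1.

1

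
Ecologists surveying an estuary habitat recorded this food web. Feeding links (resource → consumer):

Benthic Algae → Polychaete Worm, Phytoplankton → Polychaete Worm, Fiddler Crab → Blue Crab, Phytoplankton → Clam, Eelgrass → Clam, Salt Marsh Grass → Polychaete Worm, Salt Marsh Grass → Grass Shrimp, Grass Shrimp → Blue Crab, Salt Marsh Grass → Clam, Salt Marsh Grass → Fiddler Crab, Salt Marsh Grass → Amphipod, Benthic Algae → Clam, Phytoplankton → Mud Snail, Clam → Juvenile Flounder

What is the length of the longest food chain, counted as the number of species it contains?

One longest chain: Salt Marsh Grass → Grass Shrimp → Blue Crab.
It has 3 species and 2 links.

3 species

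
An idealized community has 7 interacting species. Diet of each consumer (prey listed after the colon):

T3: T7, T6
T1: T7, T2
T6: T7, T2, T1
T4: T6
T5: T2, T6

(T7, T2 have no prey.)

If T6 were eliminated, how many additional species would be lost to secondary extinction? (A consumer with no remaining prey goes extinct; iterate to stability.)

1

Remove T6.
Round 1: T4 (all prey gone) → extinct.
No further losses. Total secondary extinctions: 1.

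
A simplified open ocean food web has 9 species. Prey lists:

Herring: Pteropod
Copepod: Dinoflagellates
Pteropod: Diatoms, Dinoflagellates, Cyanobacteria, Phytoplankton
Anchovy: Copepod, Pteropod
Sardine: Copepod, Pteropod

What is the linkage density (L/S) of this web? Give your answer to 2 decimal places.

There are L = 10 links among S = 9 species.
L/S = 10/9 = 1.1111 ≈ 1.11.

L/S = 1.11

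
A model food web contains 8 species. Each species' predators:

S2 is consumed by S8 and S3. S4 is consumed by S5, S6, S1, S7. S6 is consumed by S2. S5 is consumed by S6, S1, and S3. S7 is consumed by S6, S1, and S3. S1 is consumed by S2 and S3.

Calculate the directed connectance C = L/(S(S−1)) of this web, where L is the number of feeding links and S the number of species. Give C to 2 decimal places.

The web has S = 8 species and L = 15 feeding links.
C = L / (S(S−1)) = 15 / 56 = 0.2679 ≈ 0.27.

C = 0.27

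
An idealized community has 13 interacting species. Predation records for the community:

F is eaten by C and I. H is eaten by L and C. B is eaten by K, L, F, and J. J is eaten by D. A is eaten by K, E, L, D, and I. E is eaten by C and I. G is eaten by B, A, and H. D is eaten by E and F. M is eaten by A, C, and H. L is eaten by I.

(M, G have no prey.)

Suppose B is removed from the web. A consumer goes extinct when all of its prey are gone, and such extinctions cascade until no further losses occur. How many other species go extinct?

Remove B.
Round 1: J (all prey gone) → extinct.
No further losses. Total secondary extinctions: 1.

1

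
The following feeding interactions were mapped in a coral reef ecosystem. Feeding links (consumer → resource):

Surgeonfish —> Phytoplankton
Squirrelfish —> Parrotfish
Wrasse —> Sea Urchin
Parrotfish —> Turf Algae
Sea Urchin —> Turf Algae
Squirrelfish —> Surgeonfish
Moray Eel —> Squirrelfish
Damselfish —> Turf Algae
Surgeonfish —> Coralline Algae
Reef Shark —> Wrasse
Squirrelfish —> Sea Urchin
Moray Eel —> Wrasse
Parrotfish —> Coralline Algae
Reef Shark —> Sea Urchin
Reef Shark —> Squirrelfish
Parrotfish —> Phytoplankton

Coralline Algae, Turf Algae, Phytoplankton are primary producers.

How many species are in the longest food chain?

4 species

One longest chain: Turf Algae → Sea Urchin → Wrasse → Moray Eel.
It has 4 species and 3 links.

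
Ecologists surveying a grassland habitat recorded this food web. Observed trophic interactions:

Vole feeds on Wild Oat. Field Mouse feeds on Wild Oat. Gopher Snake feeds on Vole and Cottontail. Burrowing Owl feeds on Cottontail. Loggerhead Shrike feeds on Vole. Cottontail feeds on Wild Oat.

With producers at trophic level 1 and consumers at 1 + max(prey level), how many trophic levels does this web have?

Producers (level 1): Wild Oat.
Wild Oat → Vole → Gopher Snake gives Gopher Snake level 3.
No species has a prey at level 3, so no species reaches level 4.

3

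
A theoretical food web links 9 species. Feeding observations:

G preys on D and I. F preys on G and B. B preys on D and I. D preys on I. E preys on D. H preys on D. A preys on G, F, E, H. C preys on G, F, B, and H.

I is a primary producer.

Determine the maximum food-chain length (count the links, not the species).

One longest chain: I → D → G → F → A.
It has 5 species and 4 links.

4 links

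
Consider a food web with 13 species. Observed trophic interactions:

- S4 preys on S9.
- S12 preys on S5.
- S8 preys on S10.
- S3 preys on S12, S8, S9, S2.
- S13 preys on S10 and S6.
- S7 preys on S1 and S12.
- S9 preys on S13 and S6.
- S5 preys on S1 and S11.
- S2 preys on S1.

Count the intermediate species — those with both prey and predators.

6

Intermediate species (has both prey and predators): S13, S8, S5, S2, S9, S12.
Count: 6.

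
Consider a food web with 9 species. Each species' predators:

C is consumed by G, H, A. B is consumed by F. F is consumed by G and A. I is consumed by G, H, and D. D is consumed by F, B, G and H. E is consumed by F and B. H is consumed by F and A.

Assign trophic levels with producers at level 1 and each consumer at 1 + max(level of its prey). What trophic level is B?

I is a producer → level 1.
D eats I → level 2.
B eats D (level 2); other prey at levels: E 1 → level 3.

Trophic level 3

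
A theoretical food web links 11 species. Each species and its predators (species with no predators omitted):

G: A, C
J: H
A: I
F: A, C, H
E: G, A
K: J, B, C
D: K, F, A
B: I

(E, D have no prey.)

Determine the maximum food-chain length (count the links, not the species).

3 links

One longest chain: D → K → J → H.
It has 4 species and 3 links.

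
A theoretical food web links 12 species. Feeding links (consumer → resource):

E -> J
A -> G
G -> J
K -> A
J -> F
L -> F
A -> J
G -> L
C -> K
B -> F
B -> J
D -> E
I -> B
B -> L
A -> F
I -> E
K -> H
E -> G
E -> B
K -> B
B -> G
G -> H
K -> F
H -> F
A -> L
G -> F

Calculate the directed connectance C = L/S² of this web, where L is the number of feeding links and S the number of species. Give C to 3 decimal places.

The web has S = 12 species and L = 26 feeding links.
C = L / S² = 26 / 144 = 0.1806 ≈ 0.181.

C = 0.181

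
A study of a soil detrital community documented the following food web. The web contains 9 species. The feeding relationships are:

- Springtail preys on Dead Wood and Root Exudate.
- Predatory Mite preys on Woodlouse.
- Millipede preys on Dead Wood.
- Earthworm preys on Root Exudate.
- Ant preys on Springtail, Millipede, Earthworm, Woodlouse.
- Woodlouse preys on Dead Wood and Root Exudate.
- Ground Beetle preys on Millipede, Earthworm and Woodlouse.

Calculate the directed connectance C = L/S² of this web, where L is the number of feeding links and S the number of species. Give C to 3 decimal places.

C = 0.173

The web has S = 9 species and L = 14 feeding links.
C = L / S² = 14 / 81 = 0.1728 ≈ 0.173.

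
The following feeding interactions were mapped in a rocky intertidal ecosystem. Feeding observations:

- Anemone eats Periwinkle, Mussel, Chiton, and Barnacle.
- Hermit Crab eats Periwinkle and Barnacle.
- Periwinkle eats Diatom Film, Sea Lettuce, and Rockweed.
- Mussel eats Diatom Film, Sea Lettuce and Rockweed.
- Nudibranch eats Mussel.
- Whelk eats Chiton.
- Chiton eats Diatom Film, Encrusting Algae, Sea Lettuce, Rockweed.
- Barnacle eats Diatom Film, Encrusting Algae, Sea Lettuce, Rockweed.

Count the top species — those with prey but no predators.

Top species (has prey, but nothing eats it): Nudibranch, Anemone, Whelk, Hermit Crab.
Count: 4.

4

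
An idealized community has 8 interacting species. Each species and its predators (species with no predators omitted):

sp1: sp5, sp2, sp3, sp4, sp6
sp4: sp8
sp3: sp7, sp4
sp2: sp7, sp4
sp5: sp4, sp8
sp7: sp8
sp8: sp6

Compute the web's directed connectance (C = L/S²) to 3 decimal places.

C = 0.219

The web has S = 8 species and L = 14 feeding links.
C = L / S² = 14 / 64 = 0.2188 ≈ 0.219.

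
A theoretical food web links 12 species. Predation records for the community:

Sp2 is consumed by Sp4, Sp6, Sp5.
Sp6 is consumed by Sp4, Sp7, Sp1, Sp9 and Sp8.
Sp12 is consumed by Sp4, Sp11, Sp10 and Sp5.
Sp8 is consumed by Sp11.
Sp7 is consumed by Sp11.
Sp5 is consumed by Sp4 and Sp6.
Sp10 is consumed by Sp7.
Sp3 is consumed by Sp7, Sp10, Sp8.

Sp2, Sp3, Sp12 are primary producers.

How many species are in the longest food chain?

5 species

One longest chain: Sp2 → Sp5 → Sp6 → Sp7 → Sp11.
It has 5 species and 4 links.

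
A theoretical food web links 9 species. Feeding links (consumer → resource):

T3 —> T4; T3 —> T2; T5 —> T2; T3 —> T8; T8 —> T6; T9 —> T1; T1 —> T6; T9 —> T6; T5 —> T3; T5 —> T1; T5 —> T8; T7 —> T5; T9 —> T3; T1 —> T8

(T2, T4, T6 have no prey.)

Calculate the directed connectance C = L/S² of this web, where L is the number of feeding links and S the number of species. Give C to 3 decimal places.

C = 0.173

The web has S = 9 species and L = 14 feeding links.
C = L / S² = 14 / 81 = 0.1728 ≈ 0.173.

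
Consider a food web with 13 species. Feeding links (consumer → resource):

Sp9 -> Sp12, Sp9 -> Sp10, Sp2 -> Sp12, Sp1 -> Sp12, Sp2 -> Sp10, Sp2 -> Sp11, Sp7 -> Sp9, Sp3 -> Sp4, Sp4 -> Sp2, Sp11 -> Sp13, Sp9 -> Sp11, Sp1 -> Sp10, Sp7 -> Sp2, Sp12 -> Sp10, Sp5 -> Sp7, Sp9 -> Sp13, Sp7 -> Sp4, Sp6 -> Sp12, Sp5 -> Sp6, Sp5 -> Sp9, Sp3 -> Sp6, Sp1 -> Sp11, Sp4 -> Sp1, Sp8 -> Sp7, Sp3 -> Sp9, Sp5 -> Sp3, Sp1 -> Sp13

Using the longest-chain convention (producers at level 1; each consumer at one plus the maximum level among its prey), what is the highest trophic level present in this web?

6

Producers (level 1): Sp10, Sp13.
Sp13 → Sp11 → Sp2 → Sp4 → Sp7 → Sp8 gives Sp8 level 6.
No species has a prey at level 6, so no species reaches level 7.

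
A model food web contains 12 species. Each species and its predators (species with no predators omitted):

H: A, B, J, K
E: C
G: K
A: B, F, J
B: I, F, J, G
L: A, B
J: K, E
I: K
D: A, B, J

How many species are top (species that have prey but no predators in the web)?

Top species (has prey, but nothing eats it): F, K, C.
Count: 3.

3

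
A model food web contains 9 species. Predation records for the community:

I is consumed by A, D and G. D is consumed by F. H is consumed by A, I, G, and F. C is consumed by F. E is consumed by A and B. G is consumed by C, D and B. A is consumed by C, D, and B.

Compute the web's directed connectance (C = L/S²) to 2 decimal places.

The web has S = 9 species and L = 17 feeding links.
C = L / S² = 17 / 81 = 0.2099 ≈ 0.21.

C = 0.21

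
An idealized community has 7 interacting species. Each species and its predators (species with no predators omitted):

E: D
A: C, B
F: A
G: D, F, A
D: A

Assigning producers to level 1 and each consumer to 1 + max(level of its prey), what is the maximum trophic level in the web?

Producers (level 1): E, G.
E → D → A → B gives B level 4.
No species has a prey at level 4, so no species reaches level 5.

4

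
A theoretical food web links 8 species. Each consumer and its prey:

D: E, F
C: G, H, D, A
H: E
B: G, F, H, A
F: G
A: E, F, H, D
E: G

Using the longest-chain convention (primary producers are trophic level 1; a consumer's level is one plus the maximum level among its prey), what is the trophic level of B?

Trophic level 5

G is a producer → level 1.
E eats G → level 2.
H eats E → level 3.
A eats H (level 3); other prey at levels: E 2, F 2, D 3 → level 4.
B eats A (level 4); other prey at levels: G 1, F 2, H 3 → level 5.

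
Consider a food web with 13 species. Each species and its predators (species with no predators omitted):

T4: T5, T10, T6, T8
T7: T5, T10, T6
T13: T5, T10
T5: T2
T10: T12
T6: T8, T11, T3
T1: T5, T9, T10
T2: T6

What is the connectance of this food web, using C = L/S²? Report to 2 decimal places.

The web has S = 13 species and L = 18 feeding links.
C = L / S² = 18 / 169 = 0.1065 ≈ 0.11.

C = 0.11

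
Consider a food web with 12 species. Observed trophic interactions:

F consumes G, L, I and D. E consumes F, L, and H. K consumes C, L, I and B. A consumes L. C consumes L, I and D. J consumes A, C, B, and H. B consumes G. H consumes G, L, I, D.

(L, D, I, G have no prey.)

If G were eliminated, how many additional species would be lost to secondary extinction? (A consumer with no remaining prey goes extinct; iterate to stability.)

1

Remove G.
Round 1: B (all prey gone) → extinct.
No further losses. Total secondary extinctions: 1.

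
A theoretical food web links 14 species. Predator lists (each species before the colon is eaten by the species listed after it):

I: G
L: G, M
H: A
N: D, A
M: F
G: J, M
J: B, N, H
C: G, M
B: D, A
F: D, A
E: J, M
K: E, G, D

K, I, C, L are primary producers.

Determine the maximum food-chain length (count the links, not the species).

4 links

One longest chain: K → E → J → B → D.
It has 5 species and 4 links.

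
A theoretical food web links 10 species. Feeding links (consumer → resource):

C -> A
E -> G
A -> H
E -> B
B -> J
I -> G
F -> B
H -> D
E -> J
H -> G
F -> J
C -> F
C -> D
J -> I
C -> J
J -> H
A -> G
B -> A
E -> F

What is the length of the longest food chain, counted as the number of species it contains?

One longest chain: G → H → J → B → F → E.
It has 6 species and 5 links.

6 species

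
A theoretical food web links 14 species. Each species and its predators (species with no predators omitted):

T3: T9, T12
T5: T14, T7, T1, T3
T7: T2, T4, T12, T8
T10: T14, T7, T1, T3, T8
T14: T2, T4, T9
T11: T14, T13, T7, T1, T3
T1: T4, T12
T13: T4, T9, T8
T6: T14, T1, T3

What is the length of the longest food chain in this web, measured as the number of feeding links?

2 links

One longest chain: T5 → T14 → T2.
It has 3 species and 2 links.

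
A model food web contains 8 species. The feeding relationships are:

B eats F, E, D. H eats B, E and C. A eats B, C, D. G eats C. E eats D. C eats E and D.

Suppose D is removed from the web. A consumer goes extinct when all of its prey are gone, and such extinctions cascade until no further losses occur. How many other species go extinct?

Remove D.
Round 1: E (all prey gone) → extinct.
Round 2: C (all prey gone) → extinct.
Round 3: G (all prey gone) → extinct.
No further losses. Total secondary extinctions: 3.

3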